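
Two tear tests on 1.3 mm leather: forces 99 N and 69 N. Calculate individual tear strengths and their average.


Tear 1 = 76.2 N/mm
Tear 2 = 53.1 N/mm
Average = 64.7 N/mm

Tear 1 = 99 / 1.3 = 76.2 N/mm
Tear 2 = 69 / 1.3 = 53.1 N/mm
Average = (76.2 + 53.1) / 2 = 64.7 N/mm


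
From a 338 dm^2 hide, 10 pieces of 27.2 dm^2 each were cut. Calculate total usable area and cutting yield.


Total usable = 10 x 27.2 = 272.0 dm^2
Yield = 272.0 / 338 x 100 = 80.5%


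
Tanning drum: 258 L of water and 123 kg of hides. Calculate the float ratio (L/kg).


2.1

Float ratio = water / hide weight
Ratio = 258 / 123 = 2.1


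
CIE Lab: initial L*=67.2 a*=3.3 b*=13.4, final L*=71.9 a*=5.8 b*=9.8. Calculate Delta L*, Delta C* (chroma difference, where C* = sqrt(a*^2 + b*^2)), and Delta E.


Delta L* = 71.9 - 67.2 = 4.7
C1* = sqrt((3.3)^2 + (13.4)^2) = 13.800
C2* = sqrt((5.8)^2 + (9.8)^2) = 11.388
Delta C* = 11.388 - 13.800 = -2.41
Delta E = sqrt((4.7)^2 + (2.5)^2 + (-3.6)^2) = 6.43


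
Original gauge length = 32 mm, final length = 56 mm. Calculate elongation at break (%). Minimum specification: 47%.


Elongation = 75.0%
Meets spec: Yes

Extension = 56 - 32 = 24 mm
Elongation = 24 / 32 x 100 = 75.0%
Minimum required: 47%
Meets specification: Yes


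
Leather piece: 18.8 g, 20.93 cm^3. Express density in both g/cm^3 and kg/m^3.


Density = 18.8 / 20.93 = 0.898 g/cm^3
Convert: 0.898 x 1000 = 898 kg/m^3


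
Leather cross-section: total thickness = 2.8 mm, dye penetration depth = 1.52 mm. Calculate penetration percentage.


Penetration% = 1.52 / 2.8 x 100
Penetration = 54.3%


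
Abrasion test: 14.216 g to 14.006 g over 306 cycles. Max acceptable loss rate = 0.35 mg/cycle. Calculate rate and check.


Loss = 14.216 - 14.006 = 0.210 g
Rate = 0.210 g / 306 cycles x 1000 = 0.686 mg/cycle
Max = 0.35 mg/cycle
Passes: No


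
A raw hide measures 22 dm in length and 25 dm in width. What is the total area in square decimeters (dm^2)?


Area = length x width
Area = 22 x 25 = 550 dm^2


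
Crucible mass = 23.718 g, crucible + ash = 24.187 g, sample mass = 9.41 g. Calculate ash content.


Ash mass = 0.469 g
Ash content = 4.98%


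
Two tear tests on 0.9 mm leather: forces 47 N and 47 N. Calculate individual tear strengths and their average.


Tear 1 = 47 / 0.9 = 52.2 N/mm
Tear 2 = 47 / 0.9 = 52.2 N/mm
Average = (52.2 + 52.2) / 2 = 52.2 N/mm


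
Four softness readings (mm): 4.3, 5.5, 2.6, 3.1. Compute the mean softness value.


3.88 mm


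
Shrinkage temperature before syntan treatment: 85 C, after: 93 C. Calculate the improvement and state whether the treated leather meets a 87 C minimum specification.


Improvement = 93 - 85 = 8 C
Spec check: 93 C >= 87 C? Yes


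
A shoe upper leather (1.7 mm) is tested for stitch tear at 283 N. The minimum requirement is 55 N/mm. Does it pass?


STS = 166.5 N/mm
Passes: Yes

STS = 283 / 1.7 = 166.5 N/mm
Minimum required: 55 N/mm
Passes: Yes


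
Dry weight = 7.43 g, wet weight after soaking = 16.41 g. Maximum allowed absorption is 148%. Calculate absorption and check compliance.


Absorption = 120.9%
Compliant: Yes

WA = (16.41 - 7.43) / 7.43 x 100 = 120.9%
Maximum allowed: 148%
Compliant: Yes


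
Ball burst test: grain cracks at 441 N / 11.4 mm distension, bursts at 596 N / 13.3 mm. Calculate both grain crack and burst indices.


Crack index = 38.7 N/mm
Burst index = 44.8 N/mm

Crack index = 441 / 11.4 = 38.7 N/mm
Burst index = 596 / 13.3 = 44.8 N/mm


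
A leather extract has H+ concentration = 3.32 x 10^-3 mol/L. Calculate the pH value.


pH = 2.48

pH = -log10[H+]
pH = -log10(3.32 x 10^-3) = 2.48


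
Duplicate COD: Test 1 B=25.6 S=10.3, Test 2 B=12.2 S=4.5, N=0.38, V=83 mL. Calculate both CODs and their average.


COD1 = 560.4 mg/L
COD2 = 282.0 mg/L
Average = 421.2 mg/L


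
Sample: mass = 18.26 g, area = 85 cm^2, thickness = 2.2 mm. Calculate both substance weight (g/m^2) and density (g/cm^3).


SW = 18.26 / 85 x 10000 = 2148.2 g/m^2
Volume = 85 x 2.2 / 10 = 18.70 cm^3
Density = 18.26 / 18.70 = 0.976 g/cm^3


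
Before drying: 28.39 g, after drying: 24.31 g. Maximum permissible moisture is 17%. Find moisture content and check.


Moisture content = 14.4%
Acceptable: Yes

MC = (28.39 - 24.31) / 28.39 x 100 = 14.4%
Maximum: 17%
Acceptable: Yes


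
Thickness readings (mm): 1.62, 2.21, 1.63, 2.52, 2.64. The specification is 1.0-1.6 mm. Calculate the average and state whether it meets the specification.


Average = 2.12 mm
Within specification: No

Sum = 10.62
Average = 10.62 / 5 = 2.12 mm
Specification range: 1.0 to 1.6 mm
Within spec: No


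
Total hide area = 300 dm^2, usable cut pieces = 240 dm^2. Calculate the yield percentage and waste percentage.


Yield = 240 / 300 x 100 = 80.0%
Waste = 300 - 240 = 60 dm^2
Waste% = 100 - 80.0 = 20.0%


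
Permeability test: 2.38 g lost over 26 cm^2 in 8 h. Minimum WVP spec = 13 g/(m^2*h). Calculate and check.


WVP = 2.38 / (26 x 8) x 10000 = 114.42 g/(m^2*h)
Minimum: 13 g/(m^2*h)
Meets spec: Yes


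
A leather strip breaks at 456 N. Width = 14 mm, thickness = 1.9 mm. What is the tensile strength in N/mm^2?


Cross-sectional area = 14 x 1.9 = 26.6 mm^2
Tensile strength = 456 / 26.6 = 17.14 N/mm^2


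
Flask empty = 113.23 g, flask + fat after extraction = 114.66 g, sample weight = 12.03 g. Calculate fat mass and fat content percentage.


Fat mass = 1.43 g
Fat content = 11.9%


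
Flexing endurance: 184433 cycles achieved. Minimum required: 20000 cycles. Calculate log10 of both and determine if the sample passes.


Achieved: log10 = 5.27
Required: log10 = 4.30
Passes: Yes


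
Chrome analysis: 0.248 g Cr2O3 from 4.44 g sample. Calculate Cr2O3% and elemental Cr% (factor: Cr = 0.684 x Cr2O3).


Cr2O3 = 5.59%
Cr = 3.82%


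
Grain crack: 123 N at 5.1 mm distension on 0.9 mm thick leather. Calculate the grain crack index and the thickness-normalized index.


Crack index = 24.1 N/mm
Normalized index = 26.8 N/mm per mm

Crack index = 123 / 5.1 = 24.1 N/mm
Normalized = 24.1 / 0.9 = 26.8 N/mm per mm


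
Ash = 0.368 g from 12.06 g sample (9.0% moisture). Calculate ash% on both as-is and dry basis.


As-is ash% = 0.368 / 12.06 x 100 = 3.05%
Dry mass = 12.06 x (100 - 9.0) / 100 = 10.9746 g
Dry-basis ash% = 0.368 / 10.9746 x 100 = 3.35%


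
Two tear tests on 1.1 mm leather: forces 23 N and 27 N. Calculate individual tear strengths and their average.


Tear 1 = 20.9 N/mm
Tear 2 = 24.5 N/mm
Average = 22.7 N/mm

Tear 1 = 23 / 1.1 = 20.9 N/mm
Tear 2 = 27 / 1.1 = 24.5 N/mm
Average = (20.9 + 24.5) / 2 = 22.7 N/mm


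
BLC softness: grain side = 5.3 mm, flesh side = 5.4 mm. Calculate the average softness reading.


5.35 mm

Average = (5.3 + 5.4) / 2
Average = 5.35 mm


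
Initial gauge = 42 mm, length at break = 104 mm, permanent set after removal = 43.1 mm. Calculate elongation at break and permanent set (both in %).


Elongation at break = 147.6%
Permanent set = 2.6%


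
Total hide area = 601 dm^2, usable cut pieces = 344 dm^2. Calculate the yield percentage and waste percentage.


Yield = 57.2%
Waste = 42.8%

Yield = 344 / 601 x 100 = 57.2%
Waste = 601 - 344 = 257 dm^2
Waste% = 100 - 57.2 = 42.8%


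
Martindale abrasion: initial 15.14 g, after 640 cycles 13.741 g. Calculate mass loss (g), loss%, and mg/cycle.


Mass loss = 1.399 g
Loss = 9.24%
Rate = 2.186 mg/cycle

Loss = 15.14 - 13.741 = 1.399 g
Loss% = 1.399 / 15.14 x 100 = 9.24%
Rate = 1.399 / 640 x 1000 = 2.186 mg/cycle


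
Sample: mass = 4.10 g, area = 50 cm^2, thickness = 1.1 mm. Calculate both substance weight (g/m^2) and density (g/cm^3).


Substance weight = 820.0 g/m^2
Density = 0.745 g/cm^3

SW = 4.10 / 50 x 10000 = 820.0 g/m^2
Volume = 50 x 1.1 / 10 = 5.50 cm^3
Density = 4.10 / 5.50 = 0.745 g/cm^3


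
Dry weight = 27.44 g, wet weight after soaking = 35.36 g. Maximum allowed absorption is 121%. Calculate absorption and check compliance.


WA = (35.36 - 27.44) / 27.44 x 100 = 28.9%
Maximum allowed: 121%
Compliant: Yes


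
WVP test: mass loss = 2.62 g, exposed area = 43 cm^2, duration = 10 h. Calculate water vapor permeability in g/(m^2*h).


WVP = mass_loss / (area x time) x 10000
WVP = 2.62 / (43 x 10) x 10000
WVP = 2.62 / 430 x 10000 = 60.93 g/(m^2*h)


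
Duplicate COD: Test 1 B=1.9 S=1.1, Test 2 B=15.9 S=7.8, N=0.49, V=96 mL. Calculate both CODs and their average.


COD1 = 32.7 mg/L
COD2 = 330.8 mg/L
Average = 181.8 mg/L

COD1 = (1.9 - 1.1) x 0.49 x 8000 / 96 = 32.7 mg/L
COD2 = (15.9 - 7.8) x 0.49 x 8000 / 96 = 330.8 mg/L
Average = (32.7 + 330.8) / 2 = 181.8 mg/L


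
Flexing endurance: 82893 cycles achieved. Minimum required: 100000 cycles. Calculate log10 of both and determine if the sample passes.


log10(82893) = 4.92
log10(100000) = 5.00
Passes: No


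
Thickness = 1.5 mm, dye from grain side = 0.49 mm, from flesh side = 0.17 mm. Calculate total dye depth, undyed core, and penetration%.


Total dyed = 0.66 mm
Undyed core = 0.84 mm
Penetration = 44.0%

Total dyed = 0.49 + 0.17 = 0.66 mm
Undyed core = 1.5 - 0.66 = 0.84 mm
Penetration = 0.66 / 1.5 x 100 = 44.0%


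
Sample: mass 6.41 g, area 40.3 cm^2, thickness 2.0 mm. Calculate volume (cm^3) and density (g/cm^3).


Thickness in cm = 2.0 / 10 = 0.20 cm
Volume = 40.3 x 0.20 = 8.060 cm^3
Density = 6.41 / 8.060 = 0.795 g/cm^3


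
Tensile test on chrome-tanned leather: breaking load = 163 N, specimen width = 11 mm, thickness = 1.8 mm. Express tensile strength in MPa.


8.23 MPa


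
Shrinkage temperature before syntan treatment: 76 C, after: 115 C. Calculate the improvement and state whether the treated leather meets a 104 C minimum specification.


Improvement = 115 - 76 = 39 C
Spec check: 115 C >= 104 C? Yes


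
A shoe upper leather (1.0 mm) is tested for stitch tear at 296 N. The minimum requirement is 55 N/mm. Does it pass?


STS = 296.0 N/mm
Passes: Yes

STS = 296 / 1.0 = 296.0 N/mm
Minimum required: 55 N/mm
Passes: Yes


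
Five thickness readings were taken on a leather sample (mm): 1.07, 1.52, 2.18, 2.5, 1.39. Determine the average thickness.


1.73 mm

Sum = 1.07 + 1.52 + 2.18 + 2.5 + 1.39 = 8.66
Average = 8.66 / 5 = 1.73 mm


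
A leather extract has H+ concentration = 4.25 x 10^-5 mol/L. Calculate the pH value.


pH = -log10[H+]
pH = -log10(4.25 x 10^-5) = 4.37


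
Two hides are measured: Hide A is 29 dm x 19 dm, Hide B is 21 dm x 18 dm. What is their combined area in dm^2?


Hide A area = 29 x 19 = 551 dm^2
Hide B area = 21 x 18 = 378 dm^2
Total = 551 + 378 = 929 dm^2


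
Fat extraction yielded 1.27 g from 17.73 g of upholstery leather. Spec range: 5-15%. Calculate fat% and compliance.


Fat% = 1.27 / 17.73 x 100 = 7.2%
Spec range: 5-15%
Compliant: Yes


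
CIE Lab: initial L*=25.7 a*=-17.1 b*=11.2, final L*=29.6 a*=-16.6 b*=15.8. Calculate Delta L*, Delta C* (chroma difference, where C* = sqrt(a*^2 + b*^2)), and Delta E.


Delta L* = 3.9
Delta C* = 2.48
Delta E = 6.05


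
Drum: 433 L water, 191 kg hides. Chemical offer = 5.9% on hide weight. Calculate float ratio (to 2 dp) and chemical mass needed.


Float ratio = 433 / 191 = 2.27
Chemical = 191 x 5.9 / 100 = 11.269 kg


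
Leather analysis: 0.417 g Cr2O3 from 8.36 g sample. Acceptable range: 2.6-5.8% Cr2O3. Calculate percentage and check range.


Cr2O3 = 4.99%
Within range: Yes

Cr2O3% = 0.417 / 8.36 x 100 = 4.99%
Acceptable range: 2.6 to 5.8%
Within range: Yes


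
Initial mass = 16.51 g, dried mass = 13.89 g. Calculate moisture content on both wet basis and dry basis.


Wet basis = 15.9%
Dry basis = 18.9%

Moisture lost = 16.51 - 13.89 = 2.62 g
Wet basis MC = 2.62 / 16.51 x 100 = 15.9%
Dry basis MC = 2.62 / 13.89 x 100 = 18.9%


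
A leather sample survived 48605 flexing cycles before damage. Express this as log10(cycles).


log10(48605) = 4.69


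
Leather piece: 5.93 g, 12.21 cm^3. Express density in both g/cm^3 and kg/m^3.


0.486 g/cm^3
486 kg/m^3

Density = 5.93 / 12.21 = 0.486 g/cm^3
Convert: 0.486 x 1000 = 486 kg/m^3


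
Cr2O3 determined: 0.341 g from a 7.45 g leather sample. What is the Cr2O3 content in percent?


4.58%

Cr2O3% = 0.341 / 7.45 x 100
Cr2O3% = 4.58%


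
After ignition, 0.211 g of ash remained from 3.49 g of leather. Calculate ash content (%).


6.05%


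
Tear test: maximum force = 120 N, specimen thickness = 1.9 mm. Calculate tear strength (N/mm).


63.2 N/mm


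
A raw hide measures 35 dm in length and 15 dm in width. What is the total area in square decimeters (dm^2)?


525 dm^2


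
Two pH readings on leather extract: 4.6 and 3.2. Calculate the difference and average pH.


Difference = 1.4
Average pH = 3.90

Difference = |4.6 - 3.2| = 1.4
Average = (4.6 + 3.2) / 2 = 3.90


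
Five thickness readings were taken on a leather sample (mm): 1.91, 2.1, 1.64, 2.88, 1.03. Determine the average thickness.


Sum = 1.91 + 2.1 + 1.64 + 2.88 + 1.03 = 9.56
Average = 9.56 / 5 = 1.91 mm


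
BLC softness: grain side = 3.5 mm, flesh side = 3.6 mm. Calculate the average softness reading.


3.55 mm

Average = (3.5 + 3.6) / 2
Average = 3.55 mm


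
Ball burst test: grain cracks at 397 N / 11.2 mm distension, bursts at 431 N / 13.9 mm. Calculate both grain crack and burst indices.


Crack index = 397 / 11.2 = 35.4 N/mm
Burst index = 431 / 13.9 = 31.0 N/mm


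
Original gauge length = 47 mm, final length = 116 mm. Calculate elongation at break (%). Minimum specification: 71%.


Extension = 116 - 47 = 69 mm
Elongation = 69 / 47 x 100 = 146.8%
Minimum required: 71%
Meets specification: Yes


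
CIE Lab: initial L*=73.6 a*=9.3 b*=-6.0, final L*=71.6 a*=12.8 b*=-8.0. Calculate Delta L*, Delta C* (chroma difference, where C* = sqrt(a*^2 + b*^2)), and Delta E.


Delta L* = 71.6 - 73.6 = -2.0
C1* = sqrt((9.3)^2 + (-6.0)^2) = 11.068
C2* = sqrt((12.8)^2 + (-8.0)^2) = 15.094
Delta C* = 15.094 - 11.068 = 4.03
Delta E = sqrt((-2.0)^2 + (3.5)^2 + (-2.0)^2) = 4.50


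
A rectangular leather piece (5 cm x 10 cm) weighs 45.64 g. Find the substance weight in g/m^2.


Area = 5 x 10 = 50 cm^2
SW = 45.64 / 50 x 10000 = 9128.0 g/m^2


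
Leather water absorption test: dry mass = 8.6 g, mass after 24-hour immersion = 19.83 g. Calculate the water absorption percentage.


130.6%

Water absorbed = 19.83 - 8.6 = 11.23 g
WA% = 11.23 / 8.6 x 100 = 130.6%


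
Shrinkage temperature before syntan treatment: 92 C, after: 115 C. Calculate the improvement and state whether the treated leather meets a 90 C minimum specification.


Improvement = 23 C
Meets 90 C spec: Yes


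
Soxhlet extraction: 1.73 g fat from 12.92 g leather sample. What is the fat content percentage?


Fat content = 1.73 / 12.92 x 100
Fat = 13.4%


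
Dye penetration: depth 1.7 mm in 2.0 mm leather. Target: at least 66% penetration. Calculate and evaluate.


Penetration = 85.0%
Meets target: Yes


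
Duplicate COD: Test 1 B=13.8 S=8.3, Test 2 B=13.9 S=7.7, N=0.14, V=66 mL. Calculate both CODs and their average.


COD1 = 93.3 mg/L
COD2 = 105.2 mg/L
Average = 99.3 mg/L


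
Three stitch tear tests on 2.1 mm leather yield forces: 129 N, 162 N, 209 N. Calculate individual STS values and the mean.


STS1 = 129 / 2.1 = 61.4 N/mm
STS2 = 162 / 2.1 = 77.1 N/mm
STS3 = 209 / 2.1 = 99.5 N/mm
Mean = (61.4 + 77.1 + 99.5) / 3 = 79.3 N/mm


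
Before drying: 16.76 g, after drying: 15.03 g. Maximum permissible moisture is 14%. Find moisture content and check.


Moisture content = 10.3%
Acceptable: Yes

MC = (16.76 - 15.03) / 16.76 x 100 = 10.3%
Maximum: 14%
Acceptable: Yes


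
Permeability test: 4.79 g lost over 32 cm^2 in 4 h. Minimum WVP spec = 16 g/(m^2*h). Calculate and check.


WVP = 4.79 / (32 x 4) x 10000 = 374.22 g/(m^2*h)
Minimum: 16 g/(m^2*h)
Meets spec: Yes


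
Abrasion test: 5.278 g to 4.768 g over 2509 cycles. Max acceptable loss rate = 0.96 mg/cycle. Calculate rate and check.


Rate = 0.203 mg/cycle
Passes: Yes


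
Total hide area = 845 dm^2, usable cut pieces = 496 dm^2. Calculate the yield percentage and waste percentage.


Yield = 58.7%
Waste = 41.3%

Yield = 496 / 845 x 100 = 58.7%
Waste = 845 - 496 = 349 dm^2
Waste% = 100 - 58.7 = 41.3%


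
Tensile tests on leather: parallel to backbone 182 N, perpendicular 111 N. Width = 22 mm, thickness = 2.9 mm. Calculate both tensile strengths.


Area = 22 x 2.9 = 63.8 mm^2
TS (parallel) = 182 / 63.8 = 2.85 N/mm^2
TS (perpendicular) = 111 / 63.8 = 1.74 N/mm^2


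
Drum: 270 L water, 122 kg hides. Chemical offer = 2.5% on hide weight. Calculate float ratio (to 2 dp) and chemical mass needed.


Float ratio = 2.21
Chemical needed = 3.05 kg

Float ratio = 270 / 122 = 2.21
Chemical = 122 x 2.5 / 100 = 3.05 kg


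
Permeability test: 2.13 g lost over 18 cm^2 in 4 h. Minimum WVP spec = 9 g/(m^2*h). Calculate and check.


WVP = 2.13 / (18 x 4) x 10000 = 295.83 g/(m^2*h)
Minimum: 9 g/(m^2*h)
Meets spec: Yes


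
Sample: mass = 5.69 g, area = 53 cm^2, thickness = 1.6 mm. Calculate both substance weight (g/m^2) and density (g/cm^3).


Substance weight = 1073.6 g/m^2
Density = 0.671 g/cm^3

SW = 5.69 / 53 x 10000 = 1073.6 g/m^2
Volume = 53 x 1.6 / 10 = 8.48 cm^3
Density = 5.69 / 8.48 = 0.671 g/cm^3


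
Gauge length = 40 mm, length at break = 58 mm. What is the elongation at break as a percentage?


Extension = 58 - 40 = 18 mm
Elongation = 18 / 40 x 100 = 45.0%


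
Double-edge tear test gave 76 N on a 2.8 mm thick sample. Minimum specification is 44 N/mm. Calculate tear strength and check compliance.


Tear strength = 27.1 N/mm
Compliant: No

Tear strength = 76 / 2.8 = 27.1 N/mm
Required minimum = 44 N/mm
Compliant: No


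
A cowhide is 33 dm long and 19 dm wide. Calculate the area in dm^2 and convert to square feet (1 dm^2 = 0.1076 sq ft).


Area = 33 x 19 = 627 dm^2
Conversion: 627 x 0.1076 = 67.47 sq ft


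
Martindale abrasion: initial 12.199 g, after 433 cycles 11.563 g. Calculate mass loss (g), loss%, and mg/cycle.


Mass loss = 0.636 g
Loss = 5.21%
Rate = 1.469 mg/cycle

Loss = 12.199 - 11.563 = 0.636 g
Loss% = 0.636 / 12.199 x 100 = 5.21%
Rate = 0.636 / 433 x 1000 = 1.469 mg/cycle


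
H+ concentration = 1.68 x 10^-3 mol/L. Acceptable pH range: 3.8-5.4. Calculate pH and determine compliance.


pH = -log10(1.68 x 10^-3) = 2.77
Range: 3.8 to 5.4
Compliant: No


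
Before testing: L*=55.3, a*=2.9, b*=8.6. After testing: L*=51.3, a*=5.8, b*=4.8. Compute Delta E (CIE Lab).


dL = 51.3 - 55.3 = -4.0
da = 5.8 - 2.9 = 2.9
db = 4.8 - 8.6 = -3.8
dE = sqrt((-4.0)^2 + (2.9)^2 + (-3.8)^2) = 6.23


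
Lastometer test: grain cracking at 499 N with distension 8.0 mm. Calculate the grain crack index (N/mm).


62.4 N/mm


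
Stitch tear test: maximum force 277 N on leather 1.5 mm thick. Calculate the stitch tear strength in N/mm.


Stitch tear strength = force / thickness
STS = 277 / 1.5 = 184.7 N/mm


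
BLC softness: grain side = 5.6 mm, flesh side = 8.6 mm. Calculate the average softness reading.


Average = (5.6 + 8.6) / 2
Average = 7.10 mm


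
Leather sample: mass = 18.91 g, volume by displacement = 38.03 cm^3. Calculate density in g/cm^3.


0.497 g/cm^3

Density = mass / volume
Density = 18.91 / 38.03 = 0.497 g/cm^3


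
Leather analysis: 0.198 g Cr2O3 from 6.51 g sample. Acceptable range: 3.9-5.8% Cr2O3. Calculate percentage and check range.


Cr2O3 = 3.04%
Within range: No

Cr2O3% = 0.198 / 6.51 x 100 = 3.04%
Acceptable range: 3.9 to 5.8%
Within range: No


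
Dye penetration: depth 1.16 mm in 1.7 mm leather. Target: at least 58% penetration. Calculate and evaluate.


Penetration = 68.2%
Meets target: Yes

Penetration = 1.16 / 1.7 x 100 = 68.2%
Target: 58%
Meets target: Yes


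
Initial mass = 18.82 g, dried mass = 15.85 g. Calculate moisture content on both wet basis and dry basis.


Moisture lost = 18.82 - 15.85 = 2.97 g
Wet basis MC = 2.97 / 18.82 x 100 = 15.8%
Dry basis MC = 2.97 / 15.85 x 100 = 18.7%


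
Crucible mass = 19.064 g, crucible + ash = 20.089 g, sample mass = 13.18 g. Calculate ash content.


Ash mass = 1.025 g
Ash content = 7.78%

Ash mass = 20.089 - 19.064 = 1.025 g
Ash% = 1.025 / 13.18 x 100 = 7.78%


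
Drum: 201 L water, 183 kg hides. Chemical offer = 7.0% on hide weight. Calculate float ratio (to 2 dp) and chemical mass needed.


Float ratio = 201 / 183 = 1.10
Chemical = 183 x 7.0 / 100 = 12.81 kg


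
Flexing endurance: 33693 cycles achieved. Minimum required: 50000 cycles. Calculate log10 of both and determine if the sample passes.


Achieved: log10 = 4.53
Required: log10 = 4.70
Passes: No


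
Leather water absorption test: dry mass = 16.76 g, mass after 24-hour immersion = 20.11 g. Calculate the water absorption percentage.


Water absorbed = 20.11 - 16.76 = 3.35 g
WA% = 3.35 / 16.76 x 100 = 20.0%


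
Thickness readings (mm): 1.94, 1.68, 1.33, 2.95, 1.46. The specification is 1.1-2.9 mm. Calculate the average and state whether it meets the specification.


Sum = 9.36
Average = 9.36 / 5 = 1.87 mm
Specification range: 1.1 to 2.9 mm
Within spec: Yes


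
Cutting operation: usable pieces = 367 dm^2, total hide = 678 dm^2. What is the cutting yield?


Yield = usable / total x 100
Yield = 367 / 678 x 100 = 54.1%


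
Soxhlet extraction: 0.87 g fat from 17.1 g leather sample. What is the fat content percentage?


Fat content = 0.87 / 17.1 x 100
Fat = 5.1%


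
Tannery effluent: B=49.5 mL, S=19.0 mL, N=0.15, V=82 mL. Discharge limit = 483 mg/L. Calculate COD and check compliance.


COD = (49.5 - 19.0) x 0.15 x 8000 / 82 = 446.3 mg/L
Limit: 483 mg/L
Compliant: Yes


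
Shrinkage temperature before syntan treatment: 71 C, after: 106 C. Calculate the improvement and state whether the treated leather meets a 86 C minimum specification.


Improvement = 35 C
Meets 86 C spec: Yes

Improvement = 106 - 71 = 35 C
Spec check: 106 C >= 86 C? Yes


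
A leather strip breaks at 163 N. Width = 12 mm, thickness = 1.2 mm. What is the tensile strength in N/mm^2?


11.32 N/mm^2

Cross-sectional area = 12 x 1.2 = 14.4 mm^2
Tensile strength = 163 / 14.4 = 11.32 N/mm^2


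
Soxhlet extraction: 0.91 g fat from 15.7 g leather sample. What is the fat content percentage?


5.8%

Fat content = 0.91 / 15.7 x 100
Fat = 5.8%


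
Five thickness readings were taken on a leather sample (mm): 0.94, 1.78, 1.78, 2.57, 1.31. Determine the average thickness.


Sum = 0.94 + 1.78 + 1.78 + 2.57 + 1.31 = 8.38
Average = 8.38 / 5 = 1.68 mm


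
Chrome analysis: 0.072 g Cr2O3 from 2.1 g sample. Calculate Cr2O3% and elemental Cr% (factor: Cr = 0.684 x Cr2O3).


Cr2O3 = 3.43%
Cr = 2.35%

Cr2O3% = 0.072 / 2.1 x 100 = 3.43%
Cr% = 3.43 x 0.684 = 2.35%


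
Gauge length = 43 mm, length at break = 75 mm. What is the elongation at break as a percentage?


74.4%


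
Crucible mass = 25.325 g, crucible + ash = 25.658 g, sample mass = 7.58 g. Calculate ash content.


Ash mass = 25.658 - 25.325 = 0.333 g
Ash% = 0.333 / 7.58 x 100 = 4.39%


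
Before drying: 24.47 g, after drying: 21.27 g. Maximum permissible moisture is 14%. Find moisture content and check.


Moisture content = 13.1%
Acceptable: Yes

MC = (24.47 - 21.27) / 24.47 x 100 = 13.1%
Maximum: 14%
Acceptable: Yes


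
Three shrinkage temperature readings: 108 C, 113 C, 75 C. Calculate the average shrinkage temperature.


98.7 C

Average = (108 + 113 + 75) / 3
Average = 296 / 3 = 98.7 C


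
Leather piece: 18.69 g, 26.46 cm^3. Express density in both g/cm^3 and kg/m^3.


0.706 g/cm^3
706 kg/m^3


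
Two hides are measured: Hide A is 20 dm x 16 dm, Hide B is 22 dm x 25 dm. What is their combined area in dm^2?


Hide A area = 20 x 16 = 320 dm^2
Hide B area = 22 x 25 = 550 dm^2
Total = 320 + 550 = 870 dm^2


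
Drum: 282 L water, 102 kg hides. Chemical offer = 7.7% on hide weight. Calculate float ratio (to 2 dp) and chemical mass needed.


Float ratio = 282 / 102 = 2.76
Chemical = 102 x 7.7 / 100 = 7.854 kg


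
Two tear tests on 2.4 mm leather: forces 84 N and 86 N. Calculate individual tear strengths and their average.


Tear 1 = 84 / 2.4 = 35.0 N/mm
Tear 2 = 86 / 2.4 = 35.8 N/mm
Average = (35.0 + 35.8) / 2 = 35.4 N/mm


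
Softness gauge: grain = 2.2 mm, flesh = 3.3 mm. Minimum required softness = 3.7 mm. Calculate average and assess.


Average = (2.2 + 3.3) / 2 = 2.75 mm
Minimum = 3.7 mm
Meets requirement: No


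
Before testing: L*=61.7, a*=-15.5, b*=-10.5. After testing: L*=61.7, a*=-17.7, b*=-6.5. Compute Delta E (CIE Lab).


dL = 61.7 - 61.7 = 0.0
da = -17.7 - (-15.5) = -2.2
db = -6.5 - (-10.5) = 4.0
dE = sqrt((0.0)^2 + (-2.2)^2 + (4.0)^2) = 4.57


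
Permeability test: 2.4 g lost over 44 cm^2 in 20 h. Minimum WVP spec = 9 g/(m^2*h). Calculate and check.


WVP = 27.27 g/(m^2*h)
Meets specification: Yes

WVP = 2.4 / (44 x 20) x 10000 = 27.27 g/(m^2*h)
Minimum: 9 g/(m^2*h)
Meets spec: Yes


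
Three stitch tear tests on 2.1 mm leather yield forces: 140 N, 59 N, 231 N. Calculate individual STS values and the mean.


STS1 = 140 / 2.1 = 66.7 N/mm
STS2 = 59 / 2.1 = 28.1 N/mm
STS3 = 231 / 2.1 = 110.0 N/mm
Mean = (66.7 + 28.1 + 110.0) / 3 = 68.3 N/mm


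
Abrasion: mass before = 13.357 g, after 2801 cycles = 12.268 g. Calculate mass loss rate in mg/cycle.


Mass loss = 13.357 - 12.268 = 1.089 g
Rate = 1.089 / 2801 x 1000 = 0.389 mg/cycle


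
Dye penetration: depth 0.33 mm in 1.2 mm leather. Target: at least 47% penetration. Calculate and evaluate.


Penetration = 27.5%
Meets target: No


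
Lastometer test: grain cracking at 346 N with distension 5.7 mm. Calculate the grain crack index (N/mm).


Grain crack index = force / distension
Index = 346 / 5.7 = 60.7 N/mm


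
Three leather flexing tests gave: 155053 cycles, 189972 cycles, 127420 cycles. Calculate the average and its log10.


Average = (155053 + 189972 + 127420) / 3 = 157482 cycles
log10(157482) = 5.20


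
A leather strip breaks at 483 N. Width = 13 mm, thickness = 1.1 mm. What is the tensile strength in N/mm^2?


33.78 N/mm^2

Cross-sectional area = 13 x 1.1 = 14.3 mm^2
Tensile strength = 483 / 14.3 = 33.78 N/mm^2


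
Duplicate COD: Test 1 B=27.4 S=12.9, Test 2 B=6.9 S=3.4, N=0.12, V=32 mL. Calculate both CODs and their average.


COD1 = (27.4 - 12.9) x 0.12 x 8000 / 32 = 435.0 mg/L
COD2 = (6.9 - 3.4) x 0.12 x 8000 / 32 = 105.0 mg/L
Average = (435.0 + 105.0) / 2 = 270.0 mg/L


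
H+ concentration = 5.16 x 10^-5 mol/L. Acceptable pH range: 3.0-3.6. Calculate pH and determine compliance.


pH = 4.29
Compliant: No

pH = -log10(5.16 x 10^-5) = 4.29
Range: 3.0 to 3.6
Compliant: No


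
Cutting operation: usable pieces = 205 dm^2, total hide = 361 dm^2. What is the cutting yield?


56.8%

Yield = usable / total x 100
Yield = 205 / 361 x 100 = 56.8%


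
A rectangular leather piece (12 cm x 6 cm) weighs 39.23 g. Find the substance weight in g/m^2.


5448.6 g/m^2

Area = 12 x 6 = 72 cm^2
SW = 39.23 / 72 x 10000 = 5448.6 g/m^2


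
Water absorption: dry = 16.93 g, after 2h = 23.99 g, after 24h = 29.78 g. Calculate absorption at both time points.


2h absorption = 41.7%
24h absorption = 75.9%

WA (2h) = (23.99 - 16.93) / 16.93 x 100 = 41.7%
WA (24h) = (29.78 - 16.93) / 16.93 x 100 = 75.9%


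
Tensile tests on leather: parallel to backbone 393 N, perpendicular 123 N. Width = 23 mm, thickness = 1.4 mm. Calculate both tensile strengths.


Parallel = 12.20 N/mm^2
Perpendicular = 3.82 N/mm^2

Area = 23 x 1.4 = 32.2 mm^2
TS (parallel) = 393 / 32.2 = 12.20 N/mm^2
TS (perpendicular) = 123 / 32.2 = 3.82 N/mm^2


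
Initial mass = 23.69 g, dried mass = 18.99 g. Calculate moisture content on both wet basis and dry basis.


Moisture lost = 23.69 - 18.99 = 4.70 g
Wet basis MC = 4.70 / 23.69 x 100 = 19.8%
Dry basis MC = 4.70 / 18.99 x 100 = 24.7%


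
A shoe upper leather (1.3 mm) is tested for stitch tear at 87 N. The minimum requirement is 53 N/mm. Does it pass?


STS = 66.9 N/mm
Passes: Yes

STS = 87 / 1.3 = 66.9 N/mm
Minimum required: 53 N/mm
Passes: Yes


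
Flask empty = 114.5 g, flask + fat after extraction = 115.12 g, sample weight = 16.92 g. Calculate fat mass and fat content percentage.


Fat mass = 0.62 g
Fat content = 3.7%


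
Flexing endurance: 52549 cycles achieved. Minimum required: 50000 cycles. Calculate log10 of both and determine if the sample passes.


log10(52549) = 4.72
log10(50000) = 4.70
Passes: Yes


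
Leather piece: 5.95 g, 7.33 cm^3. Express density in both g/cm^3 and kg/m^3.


0.812 g/cm^3
812 kg/m^3

Density = 5.95 / 7.33 = 0.812 g/cm^3
Convert: 0.812 x 1000 = 812 kg/m^3


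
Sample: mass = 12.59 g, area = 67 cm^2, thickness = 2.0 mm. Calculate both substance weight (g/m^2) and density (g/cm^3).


Substance weight = 1879.1 g/m^2
Density = 0.940 g/cm^3


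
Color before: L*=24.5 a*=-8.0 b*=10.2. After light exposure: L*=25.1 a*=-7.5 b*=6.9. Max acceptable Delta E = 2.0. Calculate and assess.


Delta E = 3.39
Passes: No


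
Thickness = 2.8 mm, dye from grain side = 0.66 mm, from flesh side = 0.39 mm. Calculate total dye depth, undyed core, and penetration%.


Total dyed = 1.05 mm
Undyed core = 1.75 mm
Penetration = 37.5%

Total dyed = 0.66 + 0.39 = 1.05 mm
Undyed core = 2.8 - 1.05 = 1.75 mm
Penetration = 1.05 / 2.8 x 100 = 37.5%


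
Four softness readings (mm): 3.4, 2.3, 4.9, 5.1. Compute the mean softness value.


3.93 mm

Sum = 3.4 + 2.3 + 4.9 + 5.1
Mean = 15.7 / 4 = 3.93 mm


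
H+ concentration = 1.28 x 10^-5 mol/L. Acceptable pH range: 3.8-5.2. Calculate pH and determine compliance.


pH = -log10(1.28 x 10^-5) = 4.89
Range: 3.8 to 5.2
Compliant: Yes


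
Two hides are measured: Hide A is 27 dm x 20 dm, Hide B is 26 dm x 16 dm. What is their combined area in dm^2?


956 dm^2

Hide A area = 27 x 20 = 540 dm^2
Hide B area = 26 x 16 = 416 dm^2
Total = 540 + 416 = 956 dm^2


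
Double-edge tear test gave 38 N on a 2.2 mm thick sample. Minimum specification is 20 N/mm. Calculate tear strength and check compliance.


Tear strength = 17.3 N/mm
Compliant: No

Tear strength = 38 / 2.2 = 17.3 N/mm
Required minimum = 20 N/mm
Compliant: No


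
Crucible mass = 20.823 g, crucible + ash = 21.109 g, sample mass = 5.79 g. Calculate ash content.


Ash mass = 21.109 - 20.823 = 0.286 g
Ash% = 0.286 / 5.79 x 100 = 4.94%


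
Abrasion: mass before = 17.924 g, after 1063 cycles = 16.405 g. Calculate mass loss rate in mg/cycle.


Mass loss = 17.924 - 16.405 = 1.519 g
Rate = 1.519 / 1063 x 1000 = 1.429 mg/cycle


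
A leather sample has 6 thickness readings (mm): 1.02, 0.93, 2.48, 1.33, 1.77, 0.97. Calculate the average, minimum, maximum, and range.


Sum = 8.50
Average = 8.50 / 6 = 1.42 mm
Minimum = 0.93 mm
Maximum = 2.48 mm
Range = 2.48 - 0.93 = 1.55 mm


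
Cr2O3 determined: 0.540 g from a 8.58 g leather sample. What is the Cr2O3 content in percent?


Cr2O3% = 0.540 / 8.58 x 100
Cr2O3% = 6.29%


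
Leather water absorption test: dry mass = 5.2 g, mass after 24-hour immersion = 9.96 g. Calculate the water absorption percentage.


91.5%

Water absorbed = 9.96 - 5.2 = 4.76 g
WA% = 4.76 / 5.2 x 100 = 91.5%


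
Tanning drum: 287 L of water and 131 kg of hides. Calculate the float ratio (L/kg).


Float ratio = water / hide weight
Ratio = 287 / 131 = 2.2


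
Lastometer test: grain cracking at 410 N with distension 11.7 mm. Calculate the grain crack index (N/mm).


Grain crack index = force / distension
Index = 410 / 11.7 = 35.0 N/mm


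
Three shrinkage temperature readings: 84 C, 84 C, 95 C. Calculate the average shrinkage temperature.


Average = (84 + 84 + 95) / 3
Average = 263 / 3 = 87.7 C


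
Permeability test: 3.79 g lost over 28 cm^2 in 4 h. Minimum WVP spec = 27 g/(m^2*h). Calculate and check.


WVP = 3.79 / (28 x 4) x 10000 = 338.39 g/(m^2*h)
Minimum: 27 g/(m^2*h)
Meets spec: Yes


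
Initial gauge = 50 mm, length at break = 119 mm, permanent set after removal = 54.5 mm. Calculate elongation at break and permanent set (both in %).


Elongation at break = (119 - 50) / 50 x 100 = 138.0%
Permanent set = (54.5 - 50) / 50 x 100 = 9.0%


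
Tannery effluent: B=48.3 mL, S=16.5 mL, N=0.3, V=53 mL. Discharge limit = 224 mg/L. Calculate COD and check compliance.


COD = 1440.0 mg/L
Compliant: No


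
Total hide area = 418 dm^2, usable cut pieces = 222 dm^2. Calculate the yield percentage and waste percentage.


Yield = 53.1%
Waste = 46.9%


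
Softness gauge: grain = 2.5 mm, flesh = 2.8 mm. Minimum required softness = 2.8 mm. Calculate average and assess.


Average softness = 2.65 mm
Meets requirement: No

Average = (2.5 + 2.8) / 2 = 2.65 mm
Minimum = 2.8 mm
Meets requirement: No


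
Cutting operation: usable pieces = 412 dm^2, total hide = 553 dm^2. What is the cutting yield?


74.5%

Yield = usable / total x 100
Yield = 412 / 553 x 100 = 74.5%


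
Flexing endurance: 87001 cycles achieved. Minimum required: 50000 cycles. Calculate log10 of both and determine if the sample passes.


Achieved: log10 = 4.94
Required: log10 = 4.70
Passes: Yes

log10(87001) = 4.94
log10(50000) = 4.70
Passes: Yes


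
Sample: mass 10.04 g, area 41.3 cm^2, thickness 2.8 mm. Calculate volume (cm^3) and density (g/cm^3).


Volume = 11.564 cm^3
Density = 0.868 g/cm^3

Thickness in cm = 2.8 / 10 = 0.28 cm
Volume = 41.3 x 0.28 = 11.564 cm^3
Density = 10.04 / 11.564 = 0.868 g/cm^3


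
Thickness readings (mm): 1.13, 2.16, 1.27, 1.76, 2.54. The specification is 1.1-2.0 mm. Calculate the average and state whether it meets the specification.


Sum = 8.86
Average = 8.86 / 5 = 1.77 mm
Specification range: 1.1 to 2.0 mm
Within spec: Yes


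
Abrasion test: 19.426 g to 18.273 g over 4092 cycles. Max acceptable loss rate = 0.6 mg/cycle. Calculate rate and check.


Loss = 19.426 - 18.273 = 1.153 g
Rate = 1.153 g / 4092 cycles x 1000 = 0.282 mg/cycle
Max = 0.6 mg/cycle
Passes: Yes


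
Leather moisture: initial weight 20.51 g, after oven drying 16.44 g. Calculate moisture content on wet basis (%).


Moisture = 20.51 - 16.44 = 4.07 g
MC = 4.07 / 20.51 x 100 = 19.8%


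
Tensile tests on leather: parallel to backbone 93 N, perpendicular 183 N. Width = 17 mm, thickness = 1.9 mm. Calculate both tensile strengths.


Parallel = 2.88 N/mm^2
Perpendicular = 5.67 N/mm^2

Area = 17 x 1.9 = 32.3 mm^2
TS (parallel) = 93 / 32.3 = 2.88 N/mm^2
TS (perpendicular) = 183 / 32.3 = 5.67 N/mm^2


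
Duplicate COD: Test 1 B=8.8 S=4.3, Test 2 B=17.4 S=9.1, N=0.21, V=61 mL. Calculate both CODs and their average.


COD1 = 123.9 mg/L
COD2 = 228.6 mg/L
Average = 176.3 mg/L


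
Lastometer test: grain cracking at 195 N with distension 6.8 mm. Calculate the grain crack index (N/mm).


28.7 N/mm

Grain crack index = force / distension
Index = 195 / 6.8 = 28.7 N/mm


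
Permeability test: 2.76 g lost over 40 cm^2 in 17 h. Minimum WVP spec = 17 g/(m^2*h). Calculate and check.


WVP = 40.59 g/(m^2*h)
Meets specification: Yes


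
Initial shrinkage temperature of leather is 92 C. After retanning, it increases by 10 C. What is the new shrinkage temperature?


New Ts = 92 + 10 = 102 C


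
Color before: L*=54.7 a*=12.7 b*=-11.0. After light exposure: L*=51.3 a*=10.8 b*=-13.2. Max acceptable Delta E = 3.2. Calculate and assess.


dL = -3.4, da = -1.9, db = -2.2
dE = sqrt((-3.4)^2 + (-1.9)^2 + (-2.2)^2) = 4.47
Max = 3.2
Passes: No


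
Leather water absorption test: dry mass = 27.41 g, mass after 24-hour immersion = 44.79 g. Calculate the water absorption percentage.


63.4%


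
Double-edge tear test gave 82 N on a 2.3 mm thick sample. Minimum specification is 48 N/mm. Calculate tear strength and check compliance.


Tear strength = 82 / 2.3 = 35.7 N/mm
Required minimum = 48 N/mm
Compliant: No


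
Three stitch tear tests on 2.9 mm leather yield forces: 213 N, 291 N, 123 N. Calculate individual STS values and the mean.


STS1 = 213 / 2.9 = 73.4 N/mm
STS2 = 291 / 2.9 = 100.3 N/mm
STS3 = 123 / 2.9 = 42.4 N/mm
Mean = (73.4 + 100.3 + 42.4) / 3 = 72.0 N/mm


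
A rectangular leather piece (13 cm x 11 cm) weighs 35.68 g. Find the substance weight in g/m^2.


Area = 13 x 11 = 143 cm^2
SW = 35.68 / 143 x 10000 = 2495.1 g/m^2


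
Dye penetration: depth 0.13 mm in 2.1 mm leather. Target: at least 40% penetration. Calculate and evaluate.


Penetration = 0.13 / 2.1 x 100 = 6.2%
Target: 40%
Meets target: No


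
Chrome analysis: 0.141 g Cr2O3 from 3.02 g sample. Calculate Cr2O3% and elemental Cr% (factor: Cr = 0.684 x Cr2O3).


Cr2O3% = 0.141 / 3.02 x 100 = 4.67%
Cr% = 4.67 x 0.684 = 3.19%


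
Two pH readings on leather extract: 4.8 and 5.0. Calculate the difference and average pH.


Difference = |4.8 - 5.0| = 0.2
Average = (4.8 + 5.0) / 2 = 4.90


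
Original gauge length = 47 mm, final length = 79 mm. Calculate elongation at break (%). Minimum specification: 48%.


Extension = 79 - 47 = 32 mm
Elongation = 32 / 47 x 100 = 68.1%
Minimum required: 48%
Meets specification: Yes


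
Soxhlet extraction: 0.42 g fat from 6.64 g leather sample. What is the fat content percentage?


6.3%


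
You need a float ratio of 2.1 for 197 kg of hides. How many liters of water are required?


413.7 L


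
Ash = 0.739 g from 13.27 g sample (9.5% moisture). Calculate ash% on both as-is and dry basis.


As-is ash = 5.57%
Dry-basis ash = 6.15%


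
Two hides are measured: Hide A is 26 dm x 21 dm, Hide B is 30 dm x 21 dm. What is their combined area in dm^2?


Hide A area = 26 x 21 = 546 dm^2
Hide B area = 30 x 21 = 630 dm^2
Total = 546 + 630 = 1176 dm^2


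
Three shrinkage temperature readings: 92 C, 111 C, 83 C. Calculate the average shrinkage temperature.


Average = (92 + 111 + 83) / 3
Average = 286 / 3 = 95.3 C


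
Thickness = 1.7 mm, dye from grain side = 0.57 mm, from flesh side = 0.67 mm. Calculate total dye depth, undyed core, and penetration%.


Total dyed = 1.24 mm
Undyed core = 0.46 mm
Penetration = 72.9%


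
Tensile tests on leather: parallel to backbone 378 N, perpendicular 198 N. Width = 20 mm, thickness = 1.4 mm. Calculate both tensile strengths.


Parallel = 13.50 N/mm^2
Perpendicular = 7.07 N/mm^2

Area = 20 x 1.4 = 28.0 mm^2
TS (parallel) = 378 / 28.0 = 13.50 N/mm^2
TS (perpendicular) = 198 / 28.0 = 7.07 N/mm^2


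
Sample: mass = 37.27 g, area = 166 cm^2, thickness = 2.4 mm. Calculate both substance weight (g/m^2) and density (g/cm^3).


Substance weight = 2245.2 g/m^2
Density = 0.935 g/cm^3

SW = 37.27 / 166 x 10000 = 2245.2 g/m^2
Volume = 166 x 2.4 / 10 = 39.84 cm^3
Density = 37.27 / 39.84 = 0.935 g/cm^3


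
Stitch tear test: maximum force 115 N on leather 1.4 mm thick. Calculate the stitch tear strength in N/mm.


Stitch tear strength = force / thickness
STS = 115 / 1.4 = 82.1 N/mm


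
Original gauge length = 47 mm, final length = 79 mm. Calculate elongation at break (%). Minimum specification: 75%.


Elongation = 68.1%
Meets spec: No

Extension = 79 - 47 = 32 mm
Elongation = 32 / 47 x 100 = 68.1%
Minimum required: 75%
Meets specification: No


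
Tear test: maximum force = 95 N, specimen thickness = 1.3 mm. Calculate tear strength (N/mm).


Tear strength = force / thickness
Tear = 95 / 1.3 = 73.1 N/mm


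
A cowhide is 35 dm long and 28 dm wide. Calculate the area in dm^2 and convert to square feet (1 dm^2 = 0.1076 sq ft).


Area = 35 x 28 = 980 dm^2
Conversion: 980 x 0.1076 = 105.45 sq ft


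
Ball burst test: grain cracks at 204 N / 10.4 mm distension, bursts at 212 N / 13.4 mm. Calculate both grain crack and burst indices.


Crack index = 204 / 10.4 = 19.6 N/mm
Burst index = 212 / 13.4 = 15.8 N/mm
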